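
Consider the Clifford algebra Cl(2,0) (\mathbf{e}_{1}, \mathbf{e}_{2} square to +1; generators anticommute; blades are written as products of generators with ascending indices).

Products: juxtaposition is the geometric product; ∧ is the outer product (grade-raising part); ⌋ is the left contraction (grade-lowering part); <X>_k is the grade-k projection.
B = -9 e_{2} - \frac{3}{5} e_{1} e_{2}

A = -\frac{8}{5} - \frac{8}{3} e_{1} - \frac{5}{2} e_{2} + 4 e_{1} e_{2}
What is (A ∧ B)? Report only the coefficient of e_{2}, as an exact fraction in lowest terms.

step 1: \frac{72}{5} e_{2} + \frac{624}{25} e_{1} e_{2}
Answer: \frac{72}{5}


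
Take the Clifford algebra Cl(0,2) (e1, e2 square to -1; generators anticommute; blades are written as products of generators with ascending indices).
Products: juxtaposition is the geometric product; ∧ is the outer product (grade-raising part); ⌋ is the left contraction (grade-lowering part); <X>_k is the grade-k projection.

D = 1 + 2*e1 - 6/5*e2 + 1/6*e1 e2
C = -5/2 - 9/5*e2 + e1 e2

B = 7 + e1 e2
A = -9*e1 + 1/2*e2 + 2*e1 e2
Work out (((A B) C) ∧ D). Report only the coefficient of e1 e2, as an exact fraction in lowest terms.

step 1: -2 - 125/2*e1 + 25/2*e2 + 14*e1 e2
step 2: 27/2 + 3879/20*e1 + 697/20*e2 + 151/2*e1 e2
step 3: 27/2 + 4419/20*e1 + 373/20*e2 - 22469/100*e1 e2
Answer: -22469/100


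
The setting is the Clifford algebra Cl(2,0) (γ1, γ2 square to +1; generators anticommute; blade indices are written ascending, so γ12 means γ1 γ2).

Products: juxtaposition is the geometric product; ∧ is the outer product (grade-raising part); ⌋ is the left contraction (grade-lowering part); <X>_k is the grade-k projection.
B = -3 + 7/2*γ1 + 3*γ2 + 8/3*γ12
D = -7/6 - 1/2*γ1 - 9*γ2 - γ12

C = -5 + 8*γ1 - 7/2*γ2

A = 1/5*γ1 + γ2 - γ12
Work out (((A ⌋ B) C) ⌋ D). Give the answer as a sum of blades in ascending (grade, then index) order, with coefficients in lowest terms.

step 1: 191/30 - 8/3*γ1 + 8/15*γ2
step 2: -1651/30 + 964/15*γ1 - 499/20*γ2 + 76/15*γ12
step 3: 11776/45 + 77/30*γ1 + 12931/30*γ2 + 1651/30*γ12
Answer: 11776/45 + 77/30*γ1 + 12931/30*γ2 + 1651/30*γ12


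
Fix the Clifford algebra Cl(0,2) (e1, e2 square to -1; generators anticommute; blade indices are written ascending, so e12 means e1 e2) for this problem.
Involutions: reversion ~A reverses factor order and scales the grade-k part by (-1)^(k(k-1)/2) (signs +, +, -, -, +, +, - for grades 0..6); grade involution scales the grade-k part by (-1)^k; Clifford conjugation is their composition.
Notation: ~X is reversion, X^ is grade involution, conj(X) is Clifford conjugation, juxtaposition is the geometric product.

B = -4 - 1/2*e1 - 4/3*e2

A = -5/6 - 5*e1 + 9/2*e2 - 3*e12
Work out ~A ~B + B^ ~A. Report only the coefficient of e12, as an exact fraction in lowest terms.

first term: 41/6 + 293/12*e1 - 331/18*e2 - 37/12*e12
second term: -1/6 + 283/12*e1 - 371/18*e2 - 37/12*e12
Answer: -37/6


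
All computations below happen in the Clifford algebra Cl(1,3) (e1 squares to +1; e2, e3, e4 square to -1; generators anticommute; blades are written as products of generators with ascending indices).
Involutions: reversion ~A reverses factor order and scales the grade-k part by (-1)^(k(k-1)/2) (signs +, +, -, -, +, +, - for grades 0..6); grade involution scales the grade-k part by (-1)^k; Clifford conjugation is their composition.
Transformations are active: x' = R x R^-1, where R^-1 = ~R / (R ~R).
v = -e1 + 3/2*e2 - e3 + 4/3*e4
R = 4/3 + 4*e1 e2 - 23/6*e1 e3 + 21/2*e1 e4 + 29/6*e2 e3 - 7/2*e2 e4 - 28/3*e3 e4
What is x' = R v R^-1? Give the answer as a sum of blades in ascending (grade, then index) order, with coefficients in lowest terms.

~R = 4/3 - 4*e1 e2 + 23/6*e1 e3 - 21/2*e1 e4 - 29/6*e2 e3 + 7/2*e2 e4 + 28/3*e3 e4, and R ~R = -148/9, so R^-1 = ~R / (-148/9).
R v = -151/6*e1 + 31/2*e2 + 523/36*e3 + 589/36*e4 - 37/12*e1 e2 e3 - 83/12*e1 e2 e4 + 265/18*e1 e3 e4 - 199/18*e2 e3 e4
Answer: 18347/888*e1 - 8141/888*e2 - 3763/222*e3 - 571/74*e4


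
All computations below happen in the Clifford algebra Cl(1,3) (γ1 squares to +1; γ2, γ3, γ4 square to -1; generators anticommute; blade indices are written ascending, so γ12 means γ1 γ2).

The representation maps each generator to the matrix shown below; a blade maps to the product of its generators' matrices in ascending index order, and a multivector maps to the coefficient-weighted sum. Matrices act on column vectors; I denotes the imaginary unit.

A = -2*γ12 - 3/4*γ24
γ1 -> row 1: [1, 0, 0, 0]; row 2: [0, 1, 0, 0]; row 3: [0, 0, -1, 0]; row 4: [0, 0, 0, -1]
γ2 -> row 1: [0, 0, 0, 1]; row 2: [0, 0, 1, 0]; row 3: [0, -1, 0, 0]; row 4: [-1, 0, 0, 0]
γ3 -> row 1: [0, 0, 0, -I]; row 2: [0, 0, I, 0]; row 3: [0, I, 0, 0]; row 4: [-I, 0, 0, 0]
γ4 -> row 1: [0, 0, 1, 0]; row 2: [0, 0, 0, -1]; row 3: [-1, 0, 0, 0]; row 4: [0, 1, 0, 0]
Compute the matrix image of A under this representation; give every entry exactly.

Bivector images (products of the table entries): rho(γ12) = rho(γ1)rho(γ2) = row 1: [0, 0, 0, 1]; row 2: [0, 0, 1, 0]; row 3: [0, 1, 0, 0]; row 4: [1, 0, 0, 0]; rho(γ24) = rho(γ2)rho(γ4) = row 1: [0, 1, 0, 0]; row 2: [-1, 0, 0, 0]; row 3: [0, 0, 0, 1]; row 4: [0, 0, -1, 0].
M = (-2)*rho(γ12) + (-3/4)*rho(γ24), summed entrywise:
Answer: row 1: [0, -3/4, 0, -2]; row 2: [3/4, 0, -2, 0]; row 3: [0, -2, 0, -3/4]; row 4: [-2, 0, 3/4, 0]


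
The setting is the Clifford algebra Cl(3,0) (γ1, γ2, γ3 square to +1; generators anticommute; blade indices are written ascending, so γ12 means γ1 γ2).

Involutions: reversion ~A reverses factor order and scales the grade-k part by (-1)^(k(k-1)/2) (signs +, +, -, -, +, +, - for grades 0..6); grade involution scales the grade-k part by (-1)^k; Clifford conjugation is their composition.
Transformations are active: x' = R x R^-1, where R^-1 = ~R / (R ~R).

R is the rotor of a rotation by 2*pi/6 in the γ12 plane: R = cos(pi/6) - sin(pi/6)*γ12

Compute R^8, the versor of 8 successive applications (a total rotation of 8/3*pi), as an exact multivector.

Rotor phase runs at HALF the rotation angle; powers of one rotor simply add phase, so after 8 steps in γ12 the phase is 8*pi/6 = 4*pi/3 and R^8 = cos(4*pi/3) - sin(4*pi/3)*γ12.
cos(4*pi/3) = -1/2 and sin(4*pi/3) = -sqrt(3)/2, so R^8 = -1/2 + sqrt(3)/2*γ12. The net rotation is 2/3*pi (after discarding 1 full turn, each of which contributes a factor -1 to the rotor); the rotor keeps the half-angle phase exactly.
Answer: -1/2 + sqrt(3)/2*γ12


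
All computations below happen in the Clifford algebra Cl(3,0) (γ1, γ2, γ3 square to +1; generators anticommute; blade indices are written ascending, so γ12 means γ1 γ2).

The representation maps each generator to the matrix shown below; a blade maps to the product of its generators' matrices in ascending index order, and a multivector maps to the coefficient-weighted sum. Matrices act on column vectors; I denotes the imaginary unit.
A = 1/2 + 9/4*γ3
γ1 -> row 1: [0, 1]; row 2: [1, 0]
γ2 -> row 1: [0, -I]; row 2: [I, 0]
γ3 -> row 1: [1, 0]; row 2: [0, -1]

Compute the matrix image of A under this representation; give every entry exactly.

M = (1/2)*1 + (9/4)*rho(γ3), summed entrywise (1 is the identity matrix):
Answer: row 1: [11/4, 0]; row 2: [0, -7/4]


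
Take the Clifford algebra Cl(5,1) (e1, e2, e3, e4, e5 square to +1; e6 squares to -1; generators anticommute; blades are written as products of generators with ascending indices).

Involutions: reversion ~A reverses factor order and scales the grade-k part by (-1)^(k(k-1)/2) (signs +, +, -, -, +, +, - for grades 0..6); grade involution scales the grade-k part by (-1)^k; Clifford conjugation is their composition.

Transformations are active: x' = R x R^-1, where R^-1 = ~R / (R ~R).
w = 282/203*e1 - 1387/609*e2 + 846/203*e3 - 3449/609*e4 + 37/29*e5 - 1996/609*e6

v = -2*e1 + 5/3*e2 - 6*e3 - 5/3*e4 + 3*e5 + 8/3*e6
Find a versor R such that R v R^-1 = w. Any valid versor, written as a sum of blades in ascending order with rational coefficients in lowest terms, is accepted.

Key observation: q(v) = q(w) = 427/9 (sandwiches preserve the norm), so R = v + w = -124/203*e1 - 124/203*e2 - 372/203*e3 - 1488/203*e4 + 124/29*e5 - 124/203*e6 works whenever it is invertible — the component of v along it is kept and (v - w)/2 reverses, sending v to w.
Answer: -124/203*e1 - 124/203*e2 - 372/203*e3 - 1488/203*e4 + 124/29*e5 - 124/203*e6


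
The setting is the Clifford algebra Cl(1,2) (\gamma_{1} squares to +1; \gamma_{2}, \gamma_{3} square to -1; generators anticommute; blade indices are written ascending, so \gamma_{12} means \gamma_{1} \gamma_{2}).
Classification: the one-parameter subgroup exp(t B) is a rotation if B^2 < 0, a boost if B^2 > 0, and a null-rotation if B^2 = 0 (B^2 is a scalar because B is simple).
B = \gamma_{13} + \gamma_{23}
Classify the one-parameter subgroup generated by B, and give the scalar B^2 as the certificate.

B^2 term by term: the squares give (1)^2*(\gamma_{13})^2 + (1)^2*(\gamma_{23})^2 = 1*(+1) + 1*(-1) = 0 (each basis 2-blade squares to minus the product of its generators' squares); cross terms between blades sharing an index anticommute and cancel. So B^2 = 0.
Answer: null-rotation, certificate B^2 = 0. One invariant decides it: the square 0 survives every conjugation, and its sign is exactly the classification.


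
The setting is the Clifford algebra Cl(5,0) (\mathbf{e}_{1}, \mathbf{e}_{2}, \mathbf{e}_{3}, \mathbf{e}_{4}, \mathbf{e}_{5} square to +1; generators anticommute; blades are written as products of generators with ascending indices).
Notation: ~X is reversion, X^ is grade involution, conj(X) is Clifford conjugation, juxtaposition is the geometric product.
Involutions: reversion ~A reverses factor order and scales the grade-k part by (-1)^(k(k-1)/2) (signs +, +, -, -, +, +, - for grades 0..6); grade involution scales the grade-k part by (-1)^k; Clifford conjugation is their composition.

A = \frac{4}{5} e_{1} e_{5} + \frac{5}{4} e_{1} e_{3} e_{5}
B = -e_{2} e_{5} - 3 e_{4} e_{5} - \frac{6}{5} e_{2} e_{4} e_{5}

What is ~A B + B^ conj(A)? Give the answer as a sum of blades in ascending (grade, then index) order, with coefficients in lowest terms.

first term: -\frac{4}{5} e_{1} e_{2} - \frac{12}{5} e_{1} e_{4} + \frac{5}{4} e_{1} e_{2} e_{3} + \frac{24}{25} e_{1} e_{2} e_{4} - \frac{15}{4} e_{1} e_{3} e_{4} - \frac{3}{2} e_{1} e_{2} e_{3} e_{4}
second term: \frac{4}{5} e_{1} e_{2} + \frac{12}{5} e_{1} e_{4} + \frac{5}{4} e_{1} e_{2} e_{3} + \frac{24}{25} e_{1} e_{2} e_{4} - \frac{15}{4} e_{1} e_{3} e_{4} - \frac{3}{2} e_{1} e_{2} e_{3} e_{4}
Answer: \frac{5}{2} e_{1} e_{2} e_{3} + \frac{48}{25} e_{1} e_{2} e_{4} - \frac{15}{2} e_{1} e_{3} e_{4} - 3 e_{1} e_{2} e_{3} e_{4}


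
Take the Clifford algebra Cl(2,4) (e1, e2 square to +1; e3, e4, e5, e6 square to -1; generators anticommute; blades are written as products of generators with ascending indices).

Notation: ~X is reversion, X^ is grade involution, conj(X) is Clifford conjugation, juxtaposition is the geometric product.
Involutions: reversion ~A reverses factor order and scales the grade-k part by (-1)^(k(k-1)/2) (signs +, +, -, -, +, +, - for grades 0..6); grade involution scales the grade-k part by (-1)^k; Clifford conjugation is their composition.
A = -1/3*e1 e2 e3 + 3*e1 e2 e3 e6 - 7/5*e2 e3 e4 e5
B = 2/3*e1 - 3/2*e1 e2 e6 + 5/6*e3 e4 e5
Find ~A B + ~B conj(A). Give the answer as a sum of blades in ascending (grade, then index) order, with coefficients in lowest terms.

first term: -7/6*e2 - 9/2*e3 + 2/9*e2 e3 + 1/2*e3 e6 - 2*e2 e3 e6 - 5/18*e1 e2 e4 e5 - 14/15*e1 e2 e3 e4 e5 + 5/2*e1 e2 e4 e5 e6 - 21/10*e1 e3 e4 e5 e6
second term: -7/6*e2 - 9/2*e3 - 2/9*e2 e3 - 1/2*e3 e6 + 2*e2 e3 e6 - 5/18*e1 e2 e4 e5 - 14/15*e1 e2 e3 e4 e5 + 5/2*e1 e2 e4 e5 e6 - 21/10*e1 e3 e4 e5 e6
Answer: -7/3*e2 - 9*e3 - 5/9*e1 e2 e4 e5 - 28/15*e1 e2 e3 e4 e5 + 5*e1 e2 e4 e5 e6 - 21/5*e1 e3 e4 e5 e6


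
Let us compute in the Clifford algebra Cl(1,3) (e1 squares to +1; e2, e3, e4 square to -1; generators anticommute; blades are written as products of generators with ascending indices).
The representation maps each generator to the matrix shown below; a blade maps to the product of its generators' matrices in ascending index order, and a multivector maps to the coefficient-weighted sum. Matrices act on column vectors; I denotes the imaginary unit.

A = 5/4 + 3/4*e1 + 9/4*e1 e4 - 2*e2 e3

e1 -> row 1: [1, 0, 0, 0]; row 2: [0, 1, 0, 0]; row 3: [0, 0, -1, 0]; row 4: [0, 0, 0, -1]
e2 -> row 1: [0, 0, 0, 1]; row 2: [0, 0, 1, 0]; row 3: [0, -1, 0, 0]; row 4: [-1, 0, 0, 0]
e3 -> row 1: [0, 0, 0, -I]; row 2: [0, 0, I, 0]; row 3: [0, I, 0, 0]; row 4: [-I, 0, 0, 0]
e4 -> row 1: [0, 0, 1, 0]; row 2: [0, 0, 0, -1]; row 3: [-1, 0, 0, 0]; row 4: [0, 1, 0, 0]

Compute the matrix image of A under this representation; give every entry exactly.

Bivector images (products of the table entries): rho(e1 e4) = rho(e1)rho(e4) = row 1: [0, 0, 1, 0]; row 2: [0, 0, 0, -1]; row 3: [1, 0, 0, 0]; row 4: [0, -1, 0, 0]; rho(e2 e3) = rho(e2)rho(e3) = row 1: [-I, 0, 0, 0]; row 2: [0, I, 0, 0]; row 3: [0, 0, -I, 0]; row 4: [0, 0, 0, I].
M = (5/4)*1 + (3/4)*rho(e1) + (9/4)*rho(e1 e4) + (-2)*rho(e2 e3), summed entrywise (1 is the identity matrix):
Answer: row 1: [2 + 2*I, 0, 9/4, 0]; row 2: [0, 2 - 2*I, 0, -9/4]; row 3: [9/4, 0, 1/2 + 2*I, 0]; row 4: [0, -9/4, 0, 1/2 - 2*I]


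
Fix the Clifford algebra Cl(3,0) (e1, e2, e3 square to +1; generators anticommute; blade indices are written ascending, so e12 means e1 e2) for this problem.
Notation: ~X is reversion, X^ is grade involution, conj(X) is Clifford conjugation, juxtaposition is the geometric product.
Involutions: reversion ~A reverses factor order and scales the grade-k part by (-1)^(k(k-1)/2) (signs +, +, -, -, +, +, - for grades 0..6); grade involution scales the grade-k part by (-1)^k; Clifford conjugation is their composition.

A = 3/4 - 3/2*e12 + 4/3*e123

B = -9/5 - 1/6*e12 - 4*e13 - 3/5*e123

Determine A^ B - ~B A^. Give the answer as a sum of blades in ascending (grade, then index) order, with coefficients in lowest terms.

first term: -12/5 + 16/3*e2 - 101/90*e3 + 103/40*e12 - 3*e13 - 6*e23 + 39/20*e123
second term: -3/10 - 16/3*e2 + 101/90*e3 + 113/40*e12 + 3*e13 - 6*e23 + 57/20*e123
Answer: -21/10 + 32/3*e2 - 101/45*e3 - 1/4*e12 - 6*e13 - 9/10*e123


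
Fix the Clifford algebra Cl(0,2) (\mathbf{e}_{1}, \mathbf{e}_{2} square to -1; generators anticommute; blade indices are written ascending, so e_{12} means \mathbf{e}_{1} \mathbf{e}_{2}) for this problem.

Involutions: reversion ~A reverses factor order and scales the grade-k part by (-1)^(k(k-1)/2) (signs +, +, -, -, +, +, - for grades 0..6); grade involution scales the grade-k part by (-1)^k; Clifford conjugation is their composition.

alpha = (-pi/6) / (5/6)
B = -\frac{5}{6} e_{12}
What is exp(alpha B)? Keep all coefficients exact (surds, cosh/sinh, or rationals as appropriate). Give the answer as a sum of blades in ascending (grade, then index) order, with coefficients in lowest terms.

B^2 = (-\frac{5}{6})^2*(e_{12})^2 = \frac{25}{36}*(-1) = -\frac{25}{36} (a basis 2-blade squares to minus the product of its generators' squares).
B^2 = -\frac{25}{36} — since the square is negative, the closed form is circular: l = \frac{5}{6}, alpha*l = - \frac{\pi}{6}, so exp(alpha B) = cos(- \frac{\pi}{6}) + (sin(- \frac{\pi}{6})/(\frac{5}{6}))*B = \frac{\sqrt{3}}{2} + (- \frac{3}{5})*B.
Answer: \frac{\sqrt{3}}{2} + \frac{1}{2} e_{12}


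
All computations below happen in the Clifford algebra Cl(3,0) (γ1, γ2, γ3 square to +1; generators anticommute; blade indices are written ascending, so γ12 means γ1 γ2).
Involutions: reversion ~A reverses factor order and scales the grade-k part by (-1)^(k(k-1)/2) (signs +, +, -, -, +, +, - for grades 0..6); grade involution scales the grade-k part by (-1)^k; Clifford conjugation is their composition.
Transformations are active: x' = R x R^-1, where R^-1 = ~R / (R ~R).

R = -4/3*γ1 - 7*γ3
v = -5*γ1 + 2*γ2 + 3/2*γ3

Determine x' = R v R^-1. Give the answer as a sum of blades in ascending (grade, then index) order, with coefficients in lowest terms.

~R = -4/3*γ1 - 7*γ3, and R ~R = 457/9, so R^-1 = ~R / (457/9).
R v = -23/6 - 8/3*γ12 - 37*γ13 + 14*γ23
Answer: 2377/457*γ1 - 2*γ2 - 405/914*γ3


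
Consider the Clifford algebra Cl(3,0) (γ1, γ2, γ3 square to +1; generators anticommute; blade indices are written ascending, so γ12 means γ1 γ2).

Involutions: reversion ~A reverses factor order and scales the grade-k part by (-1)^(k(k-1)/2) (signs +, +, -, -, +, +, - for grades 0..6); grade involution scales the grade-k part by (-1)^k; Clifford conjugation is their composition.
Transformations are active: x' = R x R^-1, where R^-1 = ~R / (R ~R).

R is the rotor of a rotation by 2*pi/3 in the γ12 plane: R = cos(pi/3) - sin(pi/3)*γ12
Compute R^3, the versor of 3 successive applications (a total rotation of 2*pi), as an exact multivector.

Rotor phase runs at HALF the rotation angle; powers of one rotor simply add phase, so after 3 steps in γ12 the phase is 3*pi/3 = pi and R^3 = cos(pi) - sin(pi)*γ12.
cos(pi) = -1 and sin(pi) = 0, so R^3 = -1. The total rotation 2*pi is 1 full turn, so every vector returns to itself, yet the rotor is -1, on the OTHER sheet of the double cover (an odd number of 2*pi turns).
Answer: -1


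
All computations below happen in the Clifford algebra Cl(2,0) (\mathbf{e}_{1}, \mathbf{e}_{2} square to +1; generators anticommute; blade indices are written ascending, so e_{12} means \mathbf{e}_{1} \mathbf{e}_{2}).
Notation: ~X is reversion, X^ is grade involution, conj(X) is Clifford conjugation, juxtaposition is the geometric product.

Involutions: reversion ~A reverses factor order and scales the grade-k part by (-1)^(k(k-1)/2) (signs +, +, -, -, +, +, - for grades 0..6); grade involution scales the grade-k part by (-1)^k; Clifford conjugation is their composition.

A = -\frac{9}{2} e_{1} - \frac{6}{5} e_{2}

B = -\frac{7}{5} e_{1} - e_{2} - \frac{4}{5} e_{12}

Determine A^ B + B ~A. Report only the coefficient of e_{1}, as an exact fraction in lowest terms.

first term: -\frac{15}{2} + \frac{24}{25} e_{1} - \frac{18}{5} e_{2} - \frac{141}{50} e_{12}
second term: \frac{15}{2} + \frac{24}{25} e_{1} - \frac{18}{5} e_{2} - \frac{141}{50} e_{12}
Answer: \frac{48}{25}


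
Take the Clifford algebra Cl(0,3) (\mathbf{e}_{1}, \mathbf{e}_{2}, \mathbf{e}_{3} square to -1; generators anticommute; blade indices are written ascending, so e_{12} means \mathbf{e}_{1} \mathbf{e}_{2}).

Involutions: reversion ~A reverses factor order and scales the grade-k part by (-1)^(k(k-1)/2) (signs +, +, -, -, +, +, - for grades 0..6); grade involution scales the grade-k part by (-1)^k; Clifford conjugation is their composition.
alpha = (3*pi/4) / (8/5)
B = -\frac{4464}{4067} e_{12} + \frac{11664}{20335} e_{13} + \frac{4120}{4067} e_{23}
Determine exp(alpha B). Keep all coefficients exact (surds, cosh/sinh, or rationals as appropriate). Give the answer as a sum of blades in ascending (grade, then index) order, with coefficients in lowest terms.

B^2 term by term: the squares give (-\frac{4464}{4067})^2*(e_{12})^2 + (\frac{11664}{20335})^2*(e_{13})^2 + (\frac{4120}{4067})^2*(e_{23})^2 = \frac{19927296}{16540489}*(-1) + \frac{136048896}{413512225}*(-1) + \frac{16974400}{16540489}*(-1) = -\frac{64}{25} (each basis 2-blade squares to minus the product of its generators' squares); cross terms between blades sharing an index anticommute and cancel. So B^2 = -\frac{64}{25}.
B^2 = -\frac{64}{25} — a negative square means the series sums to a rotation: l = \frac{8}{5}, alpha*l = \frac{3 \pi}{4}, so exp(alpha B) = cos(\frac{3 \pi}{4}) + (sin(\frac{3 \pi}{4})/(\frac{8}{5}))*B = - \frac{\sqrt{2}}{2} + (\frac{5 \sqrt{2}}{16})*B.
Answer: - \frac{\sqrt{2}}{2} - \frac{1395 \sqrt{2}}{4067} e_{12} + \frac{729 \sqrt{2}}{4067} e_{13} + \frac{2575 \sqrt{2}}{8134} e_{23}


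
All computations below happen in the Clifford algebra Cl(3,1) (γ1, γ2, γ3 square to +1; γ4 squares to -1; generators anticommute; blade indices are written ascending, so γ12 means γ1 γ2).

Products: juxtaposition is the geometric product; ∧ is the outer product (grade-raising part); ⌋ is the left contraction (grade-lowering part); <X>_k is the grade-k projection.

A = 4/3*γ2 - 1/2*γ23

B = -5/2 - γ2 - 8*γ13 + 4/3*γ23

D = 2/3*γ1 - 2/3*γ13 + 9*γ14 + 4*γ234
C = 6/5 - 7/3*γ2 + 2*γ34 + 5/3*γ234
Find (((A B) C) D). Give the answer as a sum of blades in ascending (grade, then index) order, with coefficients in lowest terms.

step 1: -2/3 - 10/3*γ2 + 23/18*γ3 + 4*γ12 + 5/4*γ23 + 32/3*γ123
step 2: 314/45 - 28/3*γ1 - 22/9*γ2 + 89/20*γ3 + 17/36*γ4 + 24/5*γ12 + 224/9*γ13 - 160/9*γ14 + 121/27*γ23 + 10/27*γ24 - 62/9*γ34 + 64/5*γ123 + 64/3*γ124 + 20/3*γ134 - 70/9*γ234 + 8*γ1234
step 3: -4880/27 + 23689/540*γ1 - 10408/45*γ2 - 1940/27*γ3 - 2312/27*γ4 + 1780/81*γ12 - 8357/270*γ13 + 1807/270*γ14 + 3683/45*γ23 - 469/9*γ24 - 5872/27*γ34 + 200/81*γ123 - 5842/81*γ124 - 13909/540*γ134 + 152*γ234 + 683/81*γ1234
Answer: -4880/27 + 23689/540*γ1 - 10408/45*γ2 - 1940/27*γ3 - 2312/27*γ4 + 1780/81*γ12 - 8357/270*γ13 + 1807/270*γ14 + 3683/45*γ23 - 469/9*γ24 - 5872/27*γ34 + 200/81*γ123 - 5842/81*γ124 - 13909/540*γ134 + 152*γ234 + 683/81*γ1234


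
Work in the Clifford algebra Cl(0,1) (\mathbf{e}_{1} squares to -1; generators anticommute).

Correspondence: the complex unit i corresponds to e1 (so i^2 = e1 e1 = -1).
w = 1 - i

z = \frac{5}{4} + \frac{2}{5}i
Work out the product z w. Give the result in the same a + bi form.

In blades: z = \frac{5}{4} + \frac{2}{5} e_{1}, w = 1 - e_{1}.
Distribute z over w term by term (generator squares from the signature, products reordered to ascending indices): (\frac{5}{4})*w = \frac{5}{4} - \frac{5}{4} e_{1}; (\frac{2}{5} e_{1})*w = \frac{2}{5} + \frac{2}{5} e_{1}.
Sum: \frac{33}{20} - \frac{17}{20} e_{1}; translating back through the correspondence:
Answer: \frac{33}{20} - \frac{17}{20}i


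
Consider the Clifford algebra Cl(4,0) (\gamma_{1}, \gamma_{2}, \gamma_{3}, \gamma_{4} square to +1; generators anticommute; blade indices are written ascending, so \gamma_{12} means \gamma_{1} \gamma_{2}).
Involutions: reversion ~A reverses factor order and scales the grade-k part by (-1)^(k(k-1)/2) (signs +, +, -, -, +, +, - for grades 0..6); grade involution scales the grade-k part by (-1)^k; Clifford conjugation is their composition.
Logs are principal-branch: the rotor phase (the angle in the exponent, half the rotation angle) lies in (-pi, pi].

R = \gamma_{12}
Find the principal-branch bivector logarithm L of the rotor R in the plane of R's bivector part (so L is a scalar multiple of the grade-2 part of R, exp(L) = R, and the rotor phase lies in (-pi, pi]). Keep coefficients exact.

The scalar part of R is 0, which fixes the principal-branch rotor phase; the unit plane is then the bivector part divided by the sine of that phase, and L is that plane scaled by the phase.
Concretely: cos(phase) = 0 gives phase = ±\frac{\pi}{2}, and since phase/sin(phase) is even the sign is immaterial: L = (phase/sin(phase)) * <R>_2 = (\frac{\pi}{2}) * <R>_2.
Answer: \frac{\pi}{2} \gamma_{12}


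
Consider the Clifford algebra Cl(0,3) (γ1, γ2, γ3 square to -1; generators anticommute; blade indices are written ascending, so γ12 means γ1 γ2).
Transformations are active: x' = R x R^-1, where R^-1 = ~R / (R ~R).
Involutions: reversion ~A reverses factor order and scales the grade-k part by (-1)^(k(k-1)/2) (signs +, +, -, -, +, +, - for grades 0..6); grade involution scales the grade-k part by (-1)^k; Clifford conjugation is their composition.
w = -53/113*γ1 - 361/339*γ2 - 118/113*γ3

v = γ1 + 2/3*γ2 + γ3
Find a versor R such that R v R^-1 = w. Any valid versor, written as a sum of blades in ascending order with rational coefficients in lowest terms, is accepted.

Why this works: both vectors square to -22/9, so q(v) = q(w) and R = v + w = 60/113*γ1 - 45/113*γ2 - 5/113*γ3 carries v to w — its own direction survives, the complement (v - w)/2 flips.
Answer: 60/113*γ1 - 45/113*γ2 - 5/113*γ3


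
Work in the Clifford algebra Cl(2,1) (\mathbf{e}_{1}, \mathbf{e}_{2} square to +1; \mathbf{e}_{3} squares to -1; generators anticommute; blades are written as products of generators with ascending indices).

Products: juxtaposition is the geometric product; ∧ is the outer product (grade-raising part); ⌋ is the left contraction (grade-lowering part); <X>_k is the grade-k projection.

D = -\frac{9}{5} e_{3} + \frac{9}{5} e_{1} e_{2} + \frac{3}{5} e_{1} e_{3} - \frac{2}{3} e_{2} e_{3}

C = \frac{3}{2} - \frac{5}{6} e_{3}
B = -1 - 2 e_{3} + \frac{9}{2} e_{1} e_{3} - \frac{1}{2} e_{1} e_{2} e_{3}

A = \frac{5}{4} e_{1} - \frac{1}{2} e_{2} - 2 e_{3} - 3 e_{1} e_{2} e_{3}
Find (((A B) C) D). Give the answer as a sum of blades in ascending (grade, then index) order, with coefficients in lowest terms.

step 1: -\frac{5}{2} - \frac{41}{4} e_{1} + 14 e_{2} + \frac{61}{8} e_{3} - 7 e_{1} e_{2} - \frac{11}{4} e_{1} e_{3} + \frac{3}{8} e_{2} e_{3} + \frac{21}{4} e_{1} e_{2} e_{3}
step 2: \frac{125}{48} - \frac{53}{3} e_{1} + \frac{341}{16} e_{2} + \frac{649}{48} e_{3} - \frac{49}{8} e_{1} e_{2} + \frac{53}{12} e_{1} e_{3} - \frac{533}{48} e_{2} e_{3} + \frac{329}{24} e_{1} e_{2} e_{3}
step 3: \frac{32699}{720} - \frac{5659}{180} e_{1} - \frac{49699}{720} e_{2} - \frac{13001}{240} e_{3} + \frac{11909}{360} e_{1} e_{2} + \frac{1723}{30} e_{1} e_{3} - \frac{20501}{720} e_{2} e_{3} + \frac{12367}{360} e_{1} e_{2} e_{3}
Answer: \frac{32699}{720} - \frac{5659}{180} e_{1} - \frac{49699}{720} e_{2} - \frac{13001}{240} e_{3} + \frac{11909}{360} e_{1} e_{2} + \frac{1723}{30} e_{1} e_{3} - \frac{20501}{720} e_{2} e_{3} + \frac{12367}{360} e_{1} e_{2} e_{3}


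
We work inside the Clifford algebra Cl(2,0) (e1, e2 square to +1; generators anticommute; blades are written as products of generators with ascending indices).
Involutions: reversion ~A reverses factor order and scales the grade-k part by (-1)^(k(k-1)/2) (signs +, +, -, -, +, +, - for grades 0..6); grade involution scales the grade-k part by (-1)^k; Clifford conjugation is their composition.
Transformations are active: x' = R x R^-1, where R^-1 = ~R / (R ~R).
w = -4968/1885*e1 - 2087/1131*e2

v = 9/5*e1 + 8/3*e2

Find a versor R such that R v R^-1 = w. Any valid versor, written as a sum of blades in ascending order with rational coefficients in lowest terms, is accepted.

Take R = v + w = -315/377*e1 + 929/1131*e2. Because q(v) = q(w) = 2329/225, conjugation by R sends v exactly to w.
Answer: -315/377*e1 + 929/1131*e2


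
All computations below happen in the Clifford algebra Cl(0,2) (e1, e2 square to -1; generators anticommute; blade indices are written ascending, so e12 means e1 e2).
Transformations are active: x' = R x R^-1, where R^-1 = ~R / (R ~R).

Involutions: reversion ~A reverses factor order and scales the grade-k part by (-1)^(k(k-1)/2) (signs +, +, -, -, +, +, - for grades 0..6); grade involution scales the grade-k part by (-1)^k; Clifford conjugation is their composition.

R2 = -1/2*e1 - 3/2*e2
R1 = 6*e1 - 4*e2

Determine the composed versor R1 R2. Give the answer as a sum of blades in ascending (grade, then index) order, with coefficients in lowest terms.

Distribute over the terms of R1 (each basis-blade product reordered to ascending indices, repeated generators contracted through their squares):
(6*e1) R2 = 3 - 9*e12
(-4*e2) R2 = -6 - 2*e12
Summing the partial products and collecting blades:
Answer: -3 - 11*e12


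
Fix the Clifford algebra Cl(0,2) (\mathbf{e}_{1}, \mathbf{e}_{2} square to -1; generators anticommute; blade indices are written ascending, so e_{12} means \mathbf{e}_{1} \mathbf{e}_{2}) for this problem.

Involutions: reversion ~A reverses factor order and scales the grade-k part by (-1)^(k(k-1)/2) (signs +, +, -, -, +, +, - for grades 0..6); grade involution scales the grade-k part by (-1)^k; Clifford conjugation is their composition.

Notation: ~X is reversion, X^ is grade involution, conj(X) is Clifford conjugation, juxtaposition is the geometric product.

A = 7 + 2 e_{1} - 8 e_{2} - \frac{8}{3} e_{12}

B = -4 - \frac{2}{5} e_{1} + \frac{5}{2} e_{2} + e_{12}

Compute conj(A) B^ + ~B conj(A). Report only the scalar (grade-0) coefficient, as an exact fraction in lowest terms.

first term: -\frac{148}{15} + \frac{382}{15} e_{1} - \frac{1393}{30} e_{2} - \frac{28}{15} e_{12}
second term: -\frac{692}{15} + \frac{298}{15} e_{1} - \frac{343}{30} e_{2} - \frac{238}{15} e_{12}
Answer: -56


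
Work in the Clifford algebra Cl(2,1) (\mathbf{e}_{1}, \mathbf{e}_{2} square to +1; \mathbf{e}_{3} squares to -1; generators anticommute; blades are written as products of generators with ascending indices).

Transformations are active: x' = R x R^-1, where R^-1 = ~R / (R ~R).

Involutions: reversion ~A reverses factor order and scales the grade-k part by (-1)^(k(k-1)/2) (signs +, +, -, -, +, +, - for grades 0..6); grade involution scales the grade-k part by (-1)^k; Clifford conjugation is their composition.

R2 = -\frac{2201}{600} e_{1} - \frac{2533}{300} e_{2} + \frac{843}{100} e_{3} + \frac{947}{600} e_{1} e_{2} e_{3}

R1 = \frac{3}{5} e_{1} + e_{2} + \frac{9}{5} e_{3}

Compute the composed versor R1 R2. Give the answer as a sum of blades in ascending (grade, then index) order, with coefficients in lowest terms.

Distribute over the terms of R1 (each basis-blade product reordered to ascending indices, repeated generators contracted through their squares):
(\frac{3}{5} e_{1}) R2 = -\frac{2201}{1000} - \frac{2533}{500} e_{1} e_{2} + \frac{2529}{500} e_{1} e_{3} + \frac{947}{1000} e_{2} e_{3}
(e_{2}) R2 = -\frac{2533}{300} + \frac{2201}{600} e_{1} e_{2} - \frac{947}{600} e_{1} e_{3} + \frac{843}{100} e_{2} e_{3}
(\frac{9}{5} e_{3}) R2 = -\frac{7587}{500} - \frac{2841}{1000} e_{1} e_{2} + \frac{6603}{1000} e_{1} e_{3} + \frac{7599}{500} e_{2} e_{3}
Summing the partial products and collecting blades:
Answer: -\frac{15491}{600} - \frac{3179}{750} e_{1} e_{2} + \frac{3781}{375} e_{1} e_{3} + \frac{983}{40} e_{2} e_{3}


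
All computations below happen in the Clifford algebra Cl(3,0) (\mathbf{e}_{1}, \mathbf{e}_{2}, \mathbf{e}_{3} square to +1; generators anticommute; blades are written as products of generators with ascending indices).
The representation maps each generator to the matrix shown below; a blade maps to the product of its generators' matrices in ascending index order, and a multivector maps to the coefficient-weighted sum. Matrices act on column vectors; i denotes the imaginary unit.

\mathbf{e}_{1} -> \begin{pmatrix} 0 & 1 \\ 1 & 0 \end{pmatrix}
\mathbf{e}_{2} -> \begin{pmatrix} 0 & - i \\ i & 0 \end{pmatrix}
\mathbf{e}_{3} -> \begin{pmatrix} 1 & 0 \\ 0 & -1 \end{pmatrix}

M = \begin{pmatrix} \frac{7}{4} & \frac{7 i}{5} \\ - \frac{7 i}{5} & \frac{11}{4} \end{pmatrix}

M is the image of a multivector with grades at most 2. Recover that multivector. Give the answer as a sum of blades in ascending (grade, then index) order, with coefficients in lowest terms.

Method: 1, rho(e_{1}), rho(e_{2}), rho(e_{3}) form a trace-orthogonal basis of the 2x2 complex matrices (tr(X Y) = 2 if X = Y, else 0), so M = m0*1 + m1*rho(e_{1}) + m2*rho(e_{2}) + m3*rho(e_{3}) with m0 = tr(M)/2 = \frac{9}{4}, m1 = tr(M rho(e_{1}))/2 = 0, m2 = tr(M rho(e_{2}))/2 = - \frac{7}{5}, m3 = tr(M rho(e_{3}))/2 = - \frac{1}{2}.
Multiplying table entries, the bivector images are rho(e_{1} e_{2}) = i*rho(e_{3}), rho(e_{1} e_{3}) = -i*rho(e_{2}), rho(e_{2} e_{3}) = i*rho(e_{1}); with real blade coefficients the real parts of m0..m3 are the coefficients of 1, e_{1}, e_{2}, e_{3} and the imaginary parts give the bivectors (e_{2} e_{3}: Im m1, e_{1} e_{3}: -Im m2, e_{1} e_{2}: Im m3).
Answer: \frac{9}{4} - \frac{7}{5} e_{2} - \frac{1}{2} e_{3}


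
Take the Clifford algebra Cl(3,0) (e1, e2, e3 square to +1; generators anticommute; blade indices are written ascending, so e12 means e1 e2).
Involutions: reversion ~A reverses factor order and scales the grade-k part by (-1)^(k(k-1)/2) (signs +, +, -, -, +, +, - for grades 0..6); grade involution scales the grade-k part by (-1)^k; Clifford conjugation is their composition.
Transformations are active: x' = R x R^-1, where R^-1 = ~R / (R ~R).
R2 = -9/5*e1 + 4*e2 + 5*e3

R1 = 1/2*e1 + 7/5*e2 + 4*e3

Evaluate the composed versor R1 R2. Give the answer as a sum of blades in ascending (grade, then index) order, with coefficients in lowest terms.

Distribute over the terms of R1 (each basis-blade product reordered to ascending indices, repeated generators contracted through their squares):
(1/2*e1) R2 = -9/10 + 2*e12 + 5/2*e13
(7/5*e2) R2 = 28/5 + 63/25*e12 + 7*e23
(4*e3) R2 = 20 + 36/5*e13 - 16*e23
Summing the partial products and collecting blades:
Answer: 247/10 + 113/25*e12 + 97/10*e13 - 9*e23


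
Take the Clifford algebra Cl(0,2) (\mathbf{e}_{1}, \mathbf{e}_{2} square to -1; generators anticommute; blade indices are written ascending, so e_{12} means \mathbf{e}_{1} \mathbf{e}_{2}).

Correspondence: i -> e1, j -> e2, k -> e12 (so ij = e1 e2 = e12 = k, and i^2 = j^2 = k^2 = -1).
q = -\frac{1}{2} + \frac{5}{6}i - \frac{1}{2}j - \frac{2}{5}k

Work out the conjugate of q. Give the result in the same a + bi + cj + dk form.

In blades: q = -\frac{1}{2} + \frac{5}{6} e_{1} - \frac{1}{2} e_{2} - \frac{2}{5} e_{12}.
Conjugation here is Clifford conjugation: the scalar is fixed and the grade-1 and grade-2 blades all flip sign, giving -\frac{1}{2} - \frac{5}{6} e_{1} + \frac{1}{2} e_{2} + \frac{2}{5} e_{12}; translating back:
Answer: -\frac{1}{2} - \frac{5}{6}i + \frac{1}{2}j + \frac{2}{5}k


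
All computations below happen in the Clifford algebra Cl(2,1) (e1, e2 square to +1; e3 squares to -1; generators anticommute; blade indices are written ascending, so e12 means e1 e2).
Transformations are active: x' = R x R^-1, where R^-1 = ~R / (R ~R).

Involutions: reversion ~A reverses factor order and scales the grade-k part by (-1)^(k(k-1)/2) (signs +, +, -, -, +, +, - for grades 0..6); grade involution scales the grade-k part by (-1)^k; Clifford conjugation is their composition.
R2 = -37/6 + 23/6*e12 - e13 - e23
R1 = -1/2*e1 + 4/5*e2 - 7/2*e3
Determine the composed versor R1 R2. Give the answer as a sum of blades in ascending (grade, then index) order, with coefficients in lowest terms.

Distribute over the terms of R1 (each basis-blade product reordered to ascending indices, repeated generators contracted through their squares):
(-1/2*e1) R2 = 37/12*e1 - 23/12*e2 + 1/2*e3 + 1/2*e123
(4/5*e2) R2 = -46/15*e1 - 74/15*e2 - 4/5*e3 + 4/5*e123
(-7/2*e3) R2 = 7/2*e1 + 7/2*e2 + 259/12*e3 - 161/12*e123
Summing the partial products and collecting blades:
Answer: 211/60*e1 - 67/20*e2 + 1277/60*e3 - 727/60*e123


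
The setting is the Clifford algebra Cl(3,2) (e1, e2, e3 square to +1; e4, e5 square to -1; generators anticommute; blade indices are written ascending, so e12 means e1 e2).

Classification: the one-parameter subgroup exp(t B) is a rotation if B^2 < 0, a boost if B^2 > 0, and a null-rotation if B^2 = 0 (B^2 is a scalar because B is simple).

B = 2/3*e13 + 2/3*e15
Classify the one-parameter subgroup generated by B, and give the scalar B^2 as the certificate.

B^2 term by term: the squares give (2/3)^2*(e13)^2 + (2/3)^2*(e15)^2 = 4/9*(-1) + 4/9*(+1) = 0 (each basis 2-blade squares to minus the product of its generators' squares); cross terms between blades sharing an index anticommute and cancel. So B^2 = 0.
Answer: null-rotation, certificate B^2 = 0. Key observation: B^2 = 0 is a conjugation invariant, so its sign decides the class regardless of the surface form of B.


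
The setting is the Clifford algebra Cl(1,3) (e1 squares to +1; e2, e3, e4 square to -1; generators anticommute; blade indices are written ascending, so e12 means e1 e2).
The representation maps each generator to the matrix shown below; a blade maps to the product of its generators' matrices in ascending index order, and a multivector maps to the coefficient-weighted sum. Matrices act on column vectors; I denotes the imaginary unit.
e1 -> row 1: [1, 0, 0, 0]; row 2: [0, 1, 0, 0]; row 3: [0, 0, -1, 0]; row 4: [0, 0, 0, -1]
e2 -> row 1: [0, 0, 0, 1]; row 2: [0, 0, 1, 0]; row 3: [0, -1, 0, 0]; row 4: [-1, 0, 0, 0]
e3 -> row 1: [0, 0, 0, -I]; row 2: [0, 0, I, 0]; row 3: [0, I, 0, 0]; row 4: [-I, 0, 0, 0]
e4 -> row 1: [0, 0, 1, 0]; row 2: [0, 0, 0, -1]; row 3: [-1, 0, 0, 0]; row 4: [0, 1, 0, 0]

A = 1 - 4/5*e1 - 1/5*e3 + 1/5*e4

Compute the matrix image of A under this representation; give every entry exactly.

M = (1)*1 + (-4/5)*rho(e1) + (-1/5)*rho(e3) + (1/5)*rho(e4), summed entrywise (1 is the identity matrix):
Answer: row 1: [1/5, 0, 1/5, I/5]; row 2: [0, 1/5, -I/5, -1/5]; row 3: [-1/5, -I/5, 9/5, 0]; row 4: [I/5, 1/5, 0, 9/5]


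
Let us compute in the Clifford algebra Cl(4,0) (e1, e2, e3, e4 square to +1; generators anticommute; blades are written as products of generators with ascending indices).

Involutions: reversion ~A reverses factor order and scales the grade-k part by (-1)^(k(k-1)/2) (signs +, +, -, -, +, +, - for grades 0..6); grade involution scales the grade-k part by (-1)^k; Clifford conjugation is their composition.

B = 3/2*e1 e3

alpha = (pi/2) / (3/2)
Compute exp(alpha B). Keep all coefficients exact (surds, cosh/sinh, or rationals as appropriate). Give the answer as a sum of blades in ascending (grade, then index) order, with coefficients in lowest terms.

B^2 = (3/2)^2*(e1 e3)^2 = 9/4*(-1) = -9/4 (a basis 2-blade squares to minus the product of its generators' squares).
B^2 = -9/4 — since the square is negative, the closed form is circular: l = 3/2, alpha*l = pi/2, so exp(alpha B) = cos(pi/2) + (sin(pi/2)/(3/2))*B = 0 + (2/3)*B.
Answer: e1 e3


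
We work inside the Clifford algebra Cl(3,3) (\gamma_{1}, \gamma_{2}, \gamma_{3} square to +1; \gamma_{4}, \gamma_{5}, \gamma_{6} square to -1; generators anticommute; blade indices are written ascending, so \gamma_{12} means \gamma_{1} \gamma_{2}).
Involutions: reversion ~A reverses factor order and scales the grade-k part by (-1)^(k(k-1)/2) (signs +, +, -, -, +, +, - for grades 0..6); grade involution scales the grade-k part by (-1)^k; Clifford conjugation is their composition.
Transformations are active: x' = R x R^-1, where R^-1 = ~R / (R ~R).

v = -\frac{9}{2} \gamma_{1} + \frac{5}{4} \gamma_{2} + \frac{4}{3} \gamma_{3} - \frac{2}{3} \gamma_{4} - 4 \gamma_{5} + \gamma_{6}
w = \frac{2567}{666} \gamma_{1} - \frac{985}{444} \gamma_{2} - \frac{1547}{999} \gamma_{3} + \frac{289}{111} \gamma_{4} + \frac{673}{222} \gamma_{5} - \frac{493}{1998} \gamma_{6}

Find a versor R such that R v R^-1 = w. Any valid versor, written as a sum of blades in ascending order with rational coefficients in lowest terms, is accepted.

A norm check does it: q(v) = q(w) = \frac{295}{48}, hence R = v + w = -\frac{215}{333} \gamma_{1} - \frac{215}{222} \gamma_{2} - \frac{215}{999} \gamma_{3} + \frac{215}{111} \gamma_{4} - \frac{215}{222} \gamma_{5} + \frac{1505}{1998} \gamma_{6} realises the map — parallel part kept, (v - w)/2 negated, v carried to w.
Answer: -\frac{215}{333} \gamma_{1} - \frac{215}{222} \gamma_{2} - \frac{215}{999} \gamma_{3} + \frac{215}{111} \gamma_{4} - \frac{215}{222} \gamma_{5} + \frac{1505}{1998} \gamma_{6}


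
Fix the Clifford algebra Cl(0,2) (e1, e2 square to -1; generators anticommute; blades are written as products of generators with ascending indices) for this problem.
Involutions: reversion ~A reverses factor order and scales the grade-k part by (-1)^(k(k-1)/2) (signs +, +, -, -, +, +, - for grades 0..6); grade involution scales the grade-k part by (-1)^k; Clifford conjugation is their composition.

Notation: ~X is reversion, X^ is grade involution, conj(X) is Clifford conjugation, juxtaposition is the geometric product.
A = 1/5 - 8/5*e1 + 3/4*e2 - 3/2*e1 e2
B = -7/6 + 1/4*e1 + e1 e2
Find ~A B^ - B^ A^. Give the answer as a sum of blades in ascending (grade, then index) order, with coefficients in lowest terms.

first term: -32/15 + 77/30*e1 + 7/20*e2 - 109/80*e1 e2
second term: 5/3 - 7/6*e1 + 21/10*e2 + 171/80*e1 e2
Answer: -19/5 + 56/15*e1 - 7/4*e2 - 7/2*e1 e2


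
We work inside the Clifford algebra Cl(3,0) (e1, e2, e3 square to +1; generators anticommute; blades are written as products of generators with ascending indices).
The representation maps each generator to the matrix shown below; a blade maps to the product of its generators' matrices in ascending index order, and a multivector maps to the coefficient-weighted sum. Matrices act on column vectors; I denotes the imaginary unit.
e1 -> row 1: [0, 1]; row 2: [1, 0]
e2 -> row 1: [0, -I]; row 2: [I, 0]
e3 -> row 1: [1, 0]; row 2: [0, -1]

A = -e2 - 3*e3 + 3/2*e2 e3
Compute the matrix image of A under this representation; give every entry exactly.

Bivector images (products of the table entries): rho(e2 e3) = rho(e2)rho(e3) = row 1: [0, I]; row 2: [I, 0].
M = (-1)*rho(e2) + (-3)*rho(e3) + (3/2)*rho(e2 e3), summed entrywise:
Answer: row 1: [-3, 5*I/2]; row 2: [I/2, 3]
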